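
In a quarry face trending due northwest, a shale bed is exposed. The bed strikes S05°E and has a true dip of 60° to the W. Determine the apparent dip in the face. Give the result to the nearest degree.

48°

The section lies 40° from the strike.
tan(apparent dip) = tan 60° · sin 40° = 1.1133
apparent dip = arctan 1.1133 = 48.07°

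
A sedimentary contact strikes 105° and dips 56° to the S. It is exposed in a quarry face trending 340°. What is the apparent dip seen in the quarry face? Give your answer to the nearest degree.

The strike is 105° and the section trends 340°; the acute angle between them is β = 55°.
tan α = tan 56° × sin 55° = 1.4826 × 0.8192 = 1.2144
apparent dip = arctan 1.2144 = 50.53°

51°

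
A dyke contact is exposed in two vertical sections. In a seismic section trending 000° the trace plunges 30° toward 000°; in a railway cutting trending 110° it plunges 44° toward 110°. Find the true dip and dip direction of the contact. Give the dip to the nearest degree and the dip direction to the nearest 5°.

The two traces are lines in the plane: v₁ = (sin 0°·cos 30°, cos 0°·cos 30°, −sin 30°), v₂ = (sin 110°·cos 44°, cos 110°·cos 44°, −sin 44°).
n = v₁ × v₂ = (0.725, 0.338, 0.585) (taken with n_z > 0).
Dip δ = arctan(|n_h|/n_z) = arctan(0.800/0.585) = 53.8°.
The horizontal component of n points toward azimuth atan2(n_x, n_y) = 65°, the dip direction.

true dip 54°, dip direction 065°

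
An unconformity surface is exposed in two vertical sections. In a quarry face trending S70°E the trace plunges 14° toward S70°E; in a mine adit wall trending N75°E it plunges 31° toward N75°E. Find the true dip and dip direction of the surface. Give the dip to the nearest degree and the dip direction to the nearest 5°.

true dip 36°, dip direction 040°

Represent each trace as a vector plunging at its apparent dip toward its trend (east-north-up frame): v₁ = (0.912, -0.332, -0.242), v₂ = (0.828, 0.222, -0.515).
n = v₁ × v₂ = (0.225, 0.269, 0.477) (taken with n_z > 0).
tan δ = √(n_x²+n_y²)/n_z = 0.351/0.477, so δ = 36.3°.
Dip direction = azimuth of (n_x, n_y) = atan2(0.225, 0.269) = 40°.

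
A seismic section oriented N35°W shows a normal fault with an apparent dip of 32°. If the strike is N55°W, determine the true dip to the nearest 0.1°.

β = acute angle between strike N55°W and section N35°W = 20°.
tan δ = tan α / sin β = tan 32° / sin 20° = 0.6249 / 0.3420 = 1.8270
true dip = arctan 1.8270 = 61.31°

61.3°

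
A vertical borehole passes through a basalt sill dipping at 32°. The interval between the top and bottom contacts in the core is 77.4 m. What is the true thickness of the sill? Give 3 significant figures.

65.6 m

True thickness t = h · cos(dip) = 77.4 × cos 32°
t = 77.4 × 0.8480 = 65.639 m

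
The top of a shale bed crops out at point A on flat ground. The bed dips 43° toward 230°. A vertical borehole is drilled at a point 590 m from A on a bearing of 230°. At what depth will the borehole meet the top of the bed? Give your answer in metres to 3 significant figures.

The hole is directly down-dip from the outcrop, so the down-dip offset is 590 m.
Depth = down-dip offset × tan(dip) = 590.00 × tan 43° = 590.00 × 0.9325
Depth = 550.18 m

550 m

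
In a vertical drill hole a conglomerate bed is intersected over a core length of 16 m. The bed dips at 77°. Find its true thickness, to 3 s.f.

True thickness t = h · cos(dip) = 16 × cos 77°
t = 16 × 0.2250 = 3.599 m

3.60 m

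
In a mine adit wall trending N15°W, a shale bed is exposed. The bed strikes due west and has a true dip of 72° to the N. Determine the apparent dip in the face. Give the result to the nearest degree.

71°

The strike is due west and the section trends N15°W; the acute angle between them is β = 75°.
tan α = tan 72° × sin 75° = 3.0777 × 0.9659 = 2.9728
α = arctan(2.9728) = 71.41°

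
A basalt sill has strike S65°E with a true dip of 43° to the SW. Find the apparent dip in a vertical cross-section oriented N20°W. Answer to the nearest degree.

33°

The section lies 45° from the strike.
tan α = tan 43° × sin 45° = 0.9325 × 0.7071 = 0.6594
α = arctan(0.6594) = 33.40°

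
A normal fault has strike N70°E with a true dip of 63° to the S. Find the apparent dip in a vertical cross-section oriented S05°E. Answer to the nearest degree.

62°

The strike is N70°E and the section trends S05°E; the acute angle between them is β = 75°.
tan(apparent dip) = tan 63° · sin 75° = 1.8957
α = arctan(1.8957) = 62.19°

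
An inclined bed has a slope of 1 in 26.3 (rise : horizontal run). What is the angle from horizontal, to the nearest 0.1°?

tan θ = 1/26.3 = 0.0380
θ = arctan(0.0380) = 2.18°

2.2°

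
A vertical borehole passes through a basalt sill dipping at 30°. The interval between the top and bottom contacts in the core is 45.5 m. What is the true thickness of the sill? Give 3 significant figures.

True thickness t = h · cos(dip) = 45.5 × cos 30°
t = 45.5 × 0.8660 = 39.404 m

39.4 m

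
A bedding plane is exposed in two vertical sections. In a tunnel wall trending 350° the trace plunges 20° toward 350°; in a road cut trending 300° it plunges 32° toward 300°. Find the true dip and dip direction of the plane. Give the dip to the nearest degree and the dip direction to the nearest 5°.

The two traces are lines in the plane: v₁ = (sin 350°·cos 20°, cos 350°·cos 20°, −sin 20°), v₂ = (sin 300°·cos 32°, cos 300°·cos 32°, −sin 32°).
The plane normal is n = v₁ × v₂ ∝ (-0.345, 0.165, 0.610).
Dip δ = arctan(|n_h|/n_z) = arctan(0.383/0.610) = 32.1°.
Dip direction = azimuth of (n_x, n_y) = atan2(-0.345, 0.165) = 295°.

true dip 32°, dip direction 295°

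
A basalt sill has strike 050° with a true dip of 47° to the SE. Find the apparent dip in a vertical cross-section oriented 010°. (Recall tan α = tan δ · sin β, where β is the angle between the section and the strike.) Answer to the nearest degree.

35°

The section lies 40° from the strike.
tan α = tan 47° × sin 40° = 1.0724 × 0.6428 = 0.6893
apparent dip = arctan 0.6893 = 34.58°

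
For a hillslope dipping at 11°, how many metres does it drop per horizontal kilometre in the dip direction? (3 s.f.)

194 m

drop per km = 1000 × tan 11° = 1000 × 0.1944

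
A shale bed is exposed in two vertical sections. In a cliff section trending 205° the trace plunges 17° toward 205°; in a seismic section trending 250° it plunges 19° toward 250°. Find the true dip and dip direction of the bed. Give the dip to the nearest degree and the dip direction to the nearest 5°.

Represent each trace as a vector plunging at its apparent dip toward its trend (east-north-up frame): v₁ = (-0.404, -0.867, -0.292), v₂ = (-0.888, -0.323, -0.326).
Cross product v₁ × v₂ gives the pole to the plane: n ∝ (-0.188, -0.128, 0.639).
tan δ = √(n_x²+n_y²)/n_z = 0.227/0.639, so δ = 19.6°.
Dip direction = atan2(-0.188, -0.128) = 236° (azimuth of n's horizontal projection).

true dip 20°, dip direction 235°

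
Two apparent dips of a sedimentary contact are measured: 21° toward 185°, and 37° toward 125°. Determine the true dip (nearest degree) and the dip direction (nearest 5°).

true dip 37°, dip direction 125°

Represent each trace as a vector plunging at its apparent dip toward its trend (east-north-up frame): v₁ = (-0.081, -0.930, -0.358), v₂ = (0.654, -0.458, -0.602).
n = v₁ × v₂ = (0.396, -0.283, 0.646) (taken with n_z > 0).
Dip δ = arctan(|n_h|/n_z) = arctan(0.487/0.646) = 37.0°.
Dip direction = atan2(0.396, -0.283) = 126° (azimuth of n's horizontal projection).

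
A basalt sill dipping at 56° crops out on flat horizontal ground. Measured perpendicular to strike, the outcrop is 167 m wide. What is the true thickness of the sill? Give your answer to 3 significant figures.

138 m

True thickness t = w · sin(dip) = 167 × sin 56°
t = 167 × 0.8290 = 138.449 m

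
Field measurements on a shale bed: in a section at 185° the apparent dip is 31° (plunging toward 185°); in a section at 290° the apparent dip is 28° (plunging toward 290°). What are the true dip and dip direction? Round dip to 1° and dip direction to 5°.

Represent each trace as a vector plunging at its apparent dip toward its trend (east-north-up frame): v₁ = (-0.075, -0.854, -0.515), v₂ = (-0.830, 0.302, -0.469).
n = v₁ × v₂ = (-0.556, -0.392, 0.731) (taken with n_z > 0).
True dip = arccos(n_z / |n|) = arccos(0.7318) = 43.0°.
Dip direction = azimuth of (n_x, n_y) = atan2(-0.556, -0.392) = 235°.

true dip 43°, dip direction 235°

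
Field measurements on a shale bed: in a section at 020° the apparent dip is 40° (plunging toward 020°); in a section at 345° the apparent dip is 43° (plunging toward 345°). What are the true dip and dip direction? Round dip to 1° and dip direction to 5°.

true dip 43°, dip direction 355°

The two traces are lines in the plane: v₁ = (sin 20°·cos 40°, cos 20°·cos 40°, −sin 40°), v₂ = (sin 345°·cos 43°, cos 345°·cos 43°, −sin 43°).
n = v₁ × v₂ = (-0.037, 0.300, 0.321) (taken with n_z > 0).
True dip = arccos(n_z / |n|) = arccos(0.7280) = 43.3°.
The horizontal component of n points toward azimuth atan2(n_x, n_y) = 353°, the dip direction.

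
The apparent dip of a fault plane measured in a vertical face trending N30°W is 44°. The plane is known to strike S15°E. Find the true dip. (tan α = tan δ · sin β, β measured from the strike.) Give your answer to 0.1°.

β = acute angle between strike S15°E and section N30°W = 15°.
tan δ = tan α / sin β = tan 44° / sin 15° = 0.9657 / 0.2588 = 3.7311
true dip = arctan 3.7311 = 75.00°

75.0°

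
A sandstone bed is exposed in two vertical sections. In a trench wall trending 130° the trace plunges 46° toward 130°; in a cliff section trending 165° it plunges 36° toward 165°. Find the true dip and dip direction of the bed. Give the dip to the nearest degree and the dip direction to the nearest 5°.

The two traces are lines in the plane: v₁ = (sin 130°·cos 46°, cos 130°·cos 46°, −sin 46°), v₂ = (sin 165°·cos 36°, cos 165°·cos 36°, −sin 36°).
Cross product v₁ × v₂ gives the pole to the plane: n ∝ (0.300, -0.162, 0.322).
Dip δ = arctan(|n_h|/n_z) = arctan(0.341/0.322) = 46.6°.
The horizontal component of n points toward azimuth atan2(n_x, n_y) = 118°, the dip direction.

true dip 47°, dip direction 120°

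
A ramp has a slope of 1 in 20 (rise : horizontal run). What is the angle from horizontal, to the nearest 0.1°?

tan θ = 1/20 = 0.0500
θ = arctan(0.0500) = 2.86°

2.9°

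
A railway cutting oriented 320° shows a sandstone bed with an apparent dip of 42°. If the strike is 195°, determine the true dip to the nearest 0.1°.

47.7°

The section is 55° from the strike.
tan(true dip) = tan 42° / sin 55° = 1.0992
true dip = arctan 1.0992 = 47.71°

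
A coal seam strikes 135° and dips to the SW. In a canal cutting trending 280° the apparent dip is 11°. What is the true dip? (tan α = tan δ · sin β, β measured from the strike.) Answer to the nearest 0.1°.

The section is 35° from the strike.
tan δ = tan α / sin β = tan 11° / sin 35° = 0.1944 / 0.5736 = 0.3389
true dip = arctan 0.3389 = 18.72°

18.7°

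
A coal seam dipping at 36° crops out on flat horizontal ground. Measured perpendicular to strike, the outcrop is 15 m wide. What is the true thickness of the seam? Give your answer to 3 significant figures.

8.82 m

True thickness t = w · sin(dip) = 15 × sin 36°
t = 15 × 0.5878 = 8.817 m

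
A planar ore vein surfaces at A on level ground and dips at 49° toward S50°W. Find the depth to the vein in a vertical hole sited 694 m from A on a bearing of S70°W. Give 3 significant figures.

750 m

The hole lies 20° from the dip direction, so the down-dip offset is 694 × cos 20° = 652.15 m.
Depth = down-dip offset × tan(dip) = 652.15 × tan 49° = 652.15 × 1.1504
Depth = 750.21 m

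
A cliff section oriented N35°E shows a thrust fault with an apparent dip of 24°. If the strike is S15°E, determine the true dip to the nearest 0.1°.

β = acute angle between strike S15°E and section N35°E = 50°.
tan δ = tan α / sin β = tan 24° / sin 50° = 0.4452 / 0.7660 = 0.5812
true dip = arctan 0.5812 = 30.17°

30.2°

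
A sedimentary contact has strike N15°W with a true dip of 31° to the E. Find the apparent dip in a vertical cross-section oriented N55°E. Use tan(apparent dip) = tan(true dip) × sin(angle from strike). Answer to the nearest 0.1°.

29.5°

The strike is N15°W and the section trends N55°E; the acute angle between them is β = 70°.
tan α = tan 31° × sin 70° = 0.6009 × 0.9397 = 0.5646
α = arctan(0.5646) = 29.45°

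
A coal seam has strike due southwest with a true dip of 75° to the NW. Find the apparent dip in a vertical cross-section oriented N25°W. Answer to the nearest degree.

Angle between strike (due southwest) and section (N25°W): β = 70°.
tan α = tan 75° × sin 70° = 3.7321 × 0.9397 = 3.5070
α = arctan(3.5070) = 74.08°

74°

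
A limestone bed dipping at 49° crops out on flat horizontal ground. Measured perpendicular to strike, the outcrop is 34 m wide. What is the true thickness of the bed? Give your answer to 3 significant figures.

True thickness t = w · sin(dip) = 34 × sin 49°
t = 34 × 0.7547 = 25.660 m

25.7 m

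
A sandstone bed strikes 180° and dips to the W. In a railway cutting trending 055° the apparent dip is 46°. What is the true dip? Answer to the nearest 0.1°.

β = acute angle between strike 180° and section 055° = 55°.
tan(true dip) = tan 46° / sin 55° = 1.2641
δ = arctan(1.2641) = 51.65°

51.7°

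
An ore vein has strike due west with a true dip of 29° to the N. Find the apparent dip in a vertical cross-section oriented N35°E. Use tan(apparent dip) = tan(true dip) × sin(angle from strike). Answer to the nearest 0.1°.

24.4°

Angle between strike (due west) and section (N35°E): β = 55°.
tan α = tan 29° × sin 55° = 0.5543 × 0.8192 = 0.4541
α = arctan(0.4541) = 24.42°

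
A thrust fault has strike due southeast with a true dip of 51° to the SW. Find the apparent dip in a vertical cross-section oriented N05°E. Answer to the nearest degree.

Angle between strike (due southeast) and section (N05°E): β = 50°.
tan α = tan 51° × sin 50° = 1.2349 × 0.7660 = 0.9460
apparent dip = arctan 0.9460 = 43.41°

43°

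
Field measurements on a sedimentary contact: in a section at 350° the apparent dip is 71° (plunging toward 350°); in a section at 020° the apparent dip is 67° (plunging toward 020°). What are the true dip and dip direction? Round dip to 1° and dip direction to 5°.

true dip 71°, dip direction 345°

Each apparent-dip line lies in the plane. As unit vectors (x east, y north, z up), v₁ plunges 71°→350° and v₂ plunges 67°→020°.
n = v₁ × v₂ = (-0.052, 0.178, 0.064) (taken with n_z > 0).
Dip δ = arctan(|n_h|/n_z) = arctan(0.186/0.064) = 71.1°.
Dip direction = azimuth of (n_x, n_y) = atan2(-0.052, 0.178) = 344°.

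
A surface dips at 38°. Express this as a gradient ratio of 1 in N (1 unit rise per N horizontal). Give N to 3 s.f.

1 in 1.28

1 : N means tan θ = 1/N, so N = 1/tan 38° = 1/0.7813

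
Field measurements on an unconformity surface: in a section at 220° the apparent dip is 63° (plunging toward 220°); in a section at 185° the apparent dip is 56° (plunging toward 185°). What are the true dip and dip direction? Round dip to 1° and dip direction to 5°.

true dip 63°, dip direction 225°

Represent each trace as a vector plunging at its apparent dip toward its trend (east-north-up frame): v₁ = (-0.292, -0.348, -0.891), v₂ = (-0.049, -0.557, -0.829).
Cross product v₁ × v₂ gives the pole to the plane: n ∝ (-0.208, -0.199, 0.146).
tan δ = √(n_x²+n_y²)/n_z = 0.288/0.146, so δ = 63.1°.
Dip direction = azimuth of (n_x, n_y) = atan2(-0.208, -0.199) = 226°.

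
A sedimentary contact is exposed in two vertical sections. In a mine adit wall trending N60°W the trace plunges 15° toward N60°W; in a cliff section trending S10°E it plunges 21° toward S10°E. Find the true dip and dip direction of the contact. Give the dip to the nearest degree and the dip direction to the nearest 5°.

true dip 38°, dip direction 230°

Represent each trace as a vector plunging at its apparent dip toward its trend (east-north-up frame): v₁ = (-0.837, 0.483, -0.259), v₂ = (0.162, -0.919, -0.358).
Cross product v₁ × v₂ gives the pole to the plane: n ∝ (-0.411, -0.342, 0.691).
Dip δ = arctan(|n_h|/n_z) = arctan(0.535/0.691) = 37.7°.
The horizontal component of n points toward azimuth atan2(n_x, n_y) = 230°, the dip direction.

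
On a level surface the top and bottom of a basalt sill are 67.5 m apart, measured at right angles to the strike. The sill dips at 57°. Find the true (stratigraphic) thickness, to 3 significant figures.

True thickness t = w · sin(dip) = 67.5 × sin 57°
t = 67.5 × 0.8387 = 56.610 m

56.6 m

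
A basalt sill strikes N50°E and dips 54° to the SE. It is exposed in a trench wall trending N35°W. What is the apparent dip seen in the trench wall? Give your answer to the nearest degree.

54°

Angle between strike (N50°E) and section (N35°W): β = 85°.
tan α = tan 54° × sin 85° = 1.3764 × 0.9962 = 1.3711
apparent dip = arctan 1.3711 = 53.90°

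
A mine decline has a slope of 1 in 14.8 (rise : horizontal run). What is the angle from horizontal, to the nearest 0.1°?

3.9°

tan θ = 1/14.8 = 0.0676
θ = arctan(0.0676) = 3.87°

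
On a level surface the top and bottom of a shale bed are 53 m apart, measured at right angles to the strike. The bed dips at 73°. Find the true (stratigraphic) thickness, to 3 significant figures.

True thickness t = w · sin(dip) = 53 × sin 73°
t = 53 × 0.9563 = 50.684 m

50.7 m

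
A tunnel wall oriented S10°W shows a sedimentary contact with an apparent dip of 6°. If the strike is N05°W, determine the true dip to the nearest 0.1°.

The section is 15° from the strike.
tan δ = tan α / sin β = tan 6° / sin 15° = 0.1051 / 0.2588 = 0.4061
true dip = arctan 0.4061 = 22.10°

22.1°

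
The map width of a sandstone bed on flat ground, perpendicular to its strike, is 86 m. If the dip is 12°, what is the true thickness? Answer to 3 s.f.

True thickness t = w · sin(dip) = 86 × sin 12°
t = 86 × 0.2079 = 17.880 m

17.9 m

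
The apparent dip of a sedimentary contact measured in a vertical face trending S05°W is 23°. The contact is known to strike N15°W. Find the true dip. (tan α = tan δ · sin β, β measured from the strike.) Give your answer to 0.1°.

The section is 20° from the strike.
tan δ = tan α / sin β = tan 23° / sin 20° = 0.4245 / 0.3420 = 1.2411
δ = arctan(1.2411) = 51.14°

51.1°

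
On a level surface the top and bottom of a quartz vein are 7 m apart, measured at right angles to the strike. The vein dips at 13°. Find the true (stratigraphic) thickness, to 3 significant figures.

1.57 m

True thickness t = w · sin(dip) = 7 × sin 13°
t = 7 × 0.2250 = 1.575 m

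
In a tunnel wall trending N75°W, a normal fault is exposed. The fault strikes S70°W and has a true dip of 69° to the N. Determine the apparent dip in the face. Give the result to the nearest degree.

The strike is S70°W and the section trends N75°W; the acute angle between them is β = 35°.
tan α = tan 69° × sin 35° = 2.6051 × 0.5736 = 1.4942
apparent dip = arctan 1.4942 = 56.21°

56°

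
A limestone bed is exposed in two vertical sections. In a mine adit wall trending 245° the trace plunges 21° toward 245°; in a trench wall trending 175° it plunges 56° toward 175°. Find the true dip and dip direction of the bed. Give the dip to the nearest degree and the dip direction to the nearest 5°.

true dip 56°, dip direction 170°

Each apparent-dip line lies in the plane. As unit vectors (x east, y north, z up), v₁ plunges 21°→245° and v₂ plunges 56°→175°.
Cross product v₁ × v₂ gives the pole to the plane: n ∝ (0.127, -0.719, 0.491).
tan δ = √(n_x²+n_y²)/n_z = 0.730/0.491, so δ = 56.1°.
Dip direction = atan2(0.127, -0.719) = 170° (azimuth of n's horizontal projection).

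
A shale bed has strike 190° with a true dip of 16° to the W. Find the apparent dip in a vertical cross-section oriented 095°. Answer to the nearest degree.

Angle between strike (190°) and section (095°): β = 85°.
tan(apparent dip) = tan 16° · sin 85° = 0.2857
apparent dip = arctan 0.2857 = 15.94°

16°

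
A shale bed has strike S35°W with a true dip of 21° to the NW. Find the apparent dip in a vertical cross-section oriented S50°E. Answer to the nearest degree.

21°

The strike is S35°W and the section trends S50°E; the acute angle between them is β = 85°.
tan α = tan 21° × sin 85° = 0.3839 × 0.9962 = 0.3824
α = arctan(0.3824) = 20.93°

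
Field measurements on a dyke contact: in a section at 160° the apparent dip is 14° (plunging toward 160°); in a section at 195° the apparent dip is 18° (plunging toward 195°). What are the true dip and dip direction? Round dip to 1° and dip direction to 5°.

The two traces are lines in the plane: v₁ = (sin 160°·cos 14°, cos 160°·cos 14°, −sin 14°), v₂ = (sin 195°·cos 18°, cos 195°·cos 18°, −sin 18°).
The plane normal is n = v₁ × v₂ ∝ (-0.060, -0.162, 0.529).
tan δ = √(n_x²+n_y²)/n_z = 0.173/0.529, so δ = 18.1°.
Dip direction = azimuth of (n_x, n_y) = atan2(-0.060, -0.162) = 200°.

true dip 18°, dip direction 200°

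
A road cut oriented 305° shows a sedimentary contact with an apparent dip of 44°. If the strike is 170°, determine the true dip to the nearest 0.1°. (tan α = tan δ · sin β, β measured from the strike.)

The section is 45° from the strike.
tan δ = tan α / sin β = tan 44° / sin 45° = 0.9657 / 0.7071 = 1.3657
δ = arctan(1.3657) = 53.79°

53.8°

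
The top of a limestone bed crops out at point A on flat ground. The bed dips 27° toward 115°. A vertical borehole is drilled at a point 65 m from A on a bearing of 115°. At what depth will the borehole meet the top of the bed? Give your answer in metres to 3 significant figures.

33.1 m

The hole is directly down-dip from the outcrop, so the down-dip offset is 65 m.
Depth = down-dip offset × tan(dip) = 65.00 × tan 27° = 65.00 × 0.5095
Depth = 33.12 m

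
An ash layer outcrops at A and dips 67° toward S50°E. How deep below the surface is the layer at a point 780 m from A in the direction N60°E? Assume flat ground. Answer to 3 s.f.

The hole lies 70° from the dip direction, so the down-dip offset is 780 × cos 70° = 266.78 m.
Depth = down-dip offset × tan(dip) = 266.78 × tan 67° = 266.78 × 2.3559
Depth = 628.48 m

628 m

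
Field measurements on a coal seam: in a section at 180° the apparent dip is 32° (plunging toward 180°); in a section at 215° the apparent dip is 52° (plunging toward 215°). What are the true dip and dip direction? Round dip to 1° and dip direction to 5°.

Each apparent-dip line lies in the plane. As unit vectors (x east, y north, z up), v₁ plunges 32°→180° and v₂ plunges 52°→215°.
The plane normal is n = v₁ × v₂ ∝ (-0.401, -0.187, 0.299).
Dip δ = arctan(|n_h|/n_z) = arctan(0.443/0.299) = 55.9°.
Dip direction = atan2(-0.401, -0.187) = 245° (azimuth of n's horizontal projection).

true dip 56°, dip direction 245°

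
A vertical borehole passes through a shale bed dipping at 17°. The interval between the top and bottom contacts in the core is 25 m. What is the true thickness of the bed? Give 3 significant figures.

23.9 m

True thickness t = h · cos(dip) = 25 × cos 17°
t = 25 × 0.9563 = 23.908 m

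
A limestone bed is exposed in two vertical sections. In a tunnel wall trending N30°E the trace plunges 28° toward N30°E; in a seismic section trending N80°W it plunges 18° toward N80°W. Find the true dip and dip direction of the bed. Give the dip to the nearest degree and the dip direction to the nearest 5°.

true dip 37°, dip direction 345°

The two traces are lines in the plane: v₁ = (sin 30°·cos 28°, cos 30°·cos 28°, −sin 28°), v₂ = (sin 280°·cos 18°, cos 280°·cos 18°, −sin 18°).
n = v₁ × v₂ = (-0.159, 0.576, 0.789) (taken with n_z > 0).
True dip = arccos(n_z / |n|) = arccos(0.7972) = 37.1°.
The horizontal component of n points toward azimuth atan2(n_x, n_y) = 345°, the dip direction.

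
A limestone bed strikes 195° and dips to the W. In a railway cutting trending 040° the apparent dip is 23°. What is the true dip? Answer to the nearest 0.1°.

The section is 25° from the strike.
tan(true dip) = tan 23° / sin 25° = 1.0044
true dip = arctan 1.0044 = 45.13°

45.1°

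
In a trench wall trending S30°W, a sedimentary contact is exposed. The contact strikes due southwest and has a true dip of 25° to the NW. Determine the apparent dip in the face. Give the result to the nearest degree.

The section lies 15° from the strike.
tan(apparent dip) = tan 25° · sin 15° = 0.1207
α = arctan(0.1207) = 6.88°

7°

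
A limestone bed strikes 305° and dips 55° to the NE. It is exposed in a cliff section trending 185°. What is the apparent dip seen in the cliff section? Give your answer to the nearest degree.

Angle between strike (305°) and section (185°): β = 60°.
tan α = tan 55° × sin 60° = 1.4281 × 0.8660 = 1.2368
apparent dip = arctan 1.2368 = 51.04°

51°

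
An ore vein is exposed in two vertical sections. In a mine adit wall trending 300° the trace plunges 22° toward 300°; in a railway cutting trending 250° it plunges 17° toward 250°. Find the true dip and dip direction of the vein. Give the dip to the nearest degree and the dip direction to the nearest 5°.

true dip 22°, dip direction 290°

Represent each trace as a vector plunging at its apparent dip toward its trend (east-north-up frame): v₁ = (-0.803, 0.464, -0.375), v₂ = (-0.899, -0.327, -0.292).
n = v₁ × v₂ = (-0.258, 0.102, 0.679) (taken with n_z > 0).
Dip δ = arctan(|n_h|/n_z) = arctan(0.277/0.679) = 22.2°.
The horizontal component of n points toward azimuth atan2(n_x, n_y) = 292°, the dip direction.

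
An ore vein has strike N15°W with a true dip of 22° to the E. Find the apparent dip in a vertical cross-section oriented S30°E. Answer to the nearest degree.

6°

The section lies 15° from the strike.
tan α = tan 22° × sin 15° = 0.4040 × 0.2588 = 0.1046
apparent dip = arctan 0.1046 = 5.97°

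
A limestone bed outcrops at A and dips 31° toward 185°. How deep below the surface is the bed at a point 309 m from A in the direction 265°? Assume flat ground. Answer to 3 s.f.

32.2 m

The hole lies 80° from the dip direction, so the down-dip offset is 309 × cos 80° = 53.66 m.
Depth = down-dip offset × tan(dip) = 53.66 × tan 31° = 53.66 × 0.6009
Depth = 32.24 m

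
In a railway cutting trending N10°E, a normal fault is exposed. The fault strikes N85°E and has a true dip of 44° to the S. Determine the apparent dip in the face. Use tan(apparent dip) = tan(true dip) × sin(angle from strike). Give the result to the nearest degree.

The section lies 75° from the strike.
tan α = tan 44° × sin 75° = 0.9657 × 0.9659 = 0.9328
apparent dip = arctan 0.9328 = 43.01°

43°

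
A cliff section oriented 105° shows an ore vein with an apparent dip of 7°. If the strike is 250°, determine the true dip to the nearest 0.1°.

12.1°

β = acute angle between strike 250° and section 105° = 35°.
tan δ = tan α / sin β = tan 7° / sin 35° = 0.1228 / 0.5736 = 0.2141
true dip = arctan 0.2141 = 12.08°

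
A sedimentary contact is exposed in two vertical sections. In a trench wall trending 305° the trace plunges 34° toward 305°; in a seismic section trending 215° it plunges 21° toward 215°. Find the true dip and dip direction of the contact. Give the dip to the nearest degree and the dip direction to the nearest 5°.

true dip 38°, dip direction 275°

The two traces are lines in the plane: v₁ = (sin 305°·cos 34°, cos 305°·cos 34°, −sin 34°), v₂ = (sin 215°·cos 21°, cos 215°·cos 21°, −sin 21°).
The plane normal is n = v₁ × v₂ ∝ (-0.598, 0.056, 0.774).
True dip = arccos(n_z / |n|) = arccos(0.7900) = 37.8°.
The horizontal component of n points toward azimuth atan2(n_x, n_y) = 275°, the dip direction.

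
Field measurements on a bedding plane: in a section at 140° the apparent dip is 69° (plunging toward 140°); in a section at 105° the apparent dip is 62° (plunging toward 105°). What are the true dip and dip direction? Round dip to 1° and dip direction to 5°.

The two traces are lines in the plane: v₁ = (sin 140°·cos 69°, cos 140°·cos 69°, −sin 69°), v₂ = (sin 105°·cos 62°, cos 105°·cos 62°, −sin 62°).
Cross product v₁ × v₂ gives the pole to the plane: n ∝ (0.129, -0.220, 0.097).
True dip = arccos(n_z / |n|) = arccos(0.3540) = 69.3°.
Dip direction = atan2(0.129, -0.220) = 150° (azimuth of n's horizontal projection).

true dip 69°, dip direction 150°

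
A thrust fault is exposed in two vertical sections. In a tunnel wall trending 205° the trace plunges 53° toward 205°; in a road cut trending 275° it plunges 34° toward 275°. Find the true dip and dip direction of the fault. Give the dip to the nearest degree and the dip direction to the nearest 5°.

true dip 53°, dip direction 215°

Each apparent-dip line lies in the plane. As unit vectors (x east, y north, z up), v₁ plunges 53°→205° and v₂ plunges 34°→275°.
Cross product v₁ × v₂ gives the pole to the plane: n ∝ (-0.363, -0.517, 0.469).
True dip = arccos(n_z / |n|) = arccos(0.5959) = 53.4°.
Dip direction = atan2(-0.363, -0.517) = 215° (azimuth of n's horizontal projection).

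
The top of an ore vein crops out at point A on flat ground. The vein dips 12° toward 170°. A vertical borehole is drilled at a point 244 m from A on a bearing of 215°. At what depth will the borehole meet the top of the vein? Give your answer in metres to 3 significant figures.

36.7 m

The hole lies 45° from the dip direction, so the down-dip offset is 244 × cos 45° = 172.53 m.
Depth = down-dip offset × tan(dip) = 172.53 × tan 12° = 172.53 × 0.2126
Depth = 36.67 m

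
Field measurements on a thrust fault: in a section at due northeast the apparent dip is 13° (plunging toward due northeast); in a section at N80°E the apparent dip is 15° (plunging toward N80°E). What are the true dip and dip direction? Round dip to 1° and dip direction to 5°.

Each apparent-dip line lies in the plane. As unit vectors (x east, y north, z up), v₁ plunges 13°→due northeast and v₂ plunges 15°→N80°E.
Cross product v₁ × v₂ gives the pole to the plane: n ∝ (0.141, 0.036, 0.540).
tan δ = √(n_x²+n_y²)/n_z = 0.145/0.540, so δ = 15.0°.
Dip direction = atan2(0.141, 0.036) = 76° (azimuth of n's horizontal projection).

true dip 15°, dip direction 075°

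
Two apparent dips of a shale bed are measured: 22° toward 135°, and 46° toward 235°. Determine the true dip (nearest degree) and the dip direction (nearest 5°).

true dip 50°, dip direction 205°

Represent each trace as a vector plunging at its apparent dip toward its trend (east-north-up frame): v₁ = (0.656, -0.656, -0.375), v₂ = (-0.569, -0.398, -0.719).
Cross product v₁ × v₂ gives the pole to the plane: n ∝ (-0.322, -0.685, 0.634).
True dip = arccos(n_z / |n|) = arccos(0.6423) = 50.0°.
The horizontal component of n points toward azimuth atan2(n_x, n_y) = 205°, the dip direction.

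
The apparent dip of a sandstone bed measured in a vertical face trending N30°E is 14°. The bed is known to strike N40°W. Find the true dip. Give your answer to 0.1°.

β = acute angle between strike N40°W and section N30°E = 70°.
tan δ = tan α / sin β = tan 14° / sin 70° = 0.2493 / 0.9397 = 0.2653
δ = arctan(0.2653) = 14.86°

14.9°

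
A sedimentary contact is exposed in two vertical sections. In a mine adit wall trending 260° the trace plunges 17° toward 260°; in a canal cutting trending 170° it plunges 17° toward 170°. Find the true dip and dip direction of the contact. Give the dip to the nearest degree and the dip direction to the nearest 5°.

Represent each trace as a vector plunging at its apparent dip toward its trend (east-north-up frame): v₁ = (-0.942, -0.166, -0.292), v₂ = (0.166, -0.942, -0.292).
The plane normal is n = v₁ × v₂ ∝ (-0.227, -0.324, 0.915).
tan δ = √(n_x²+n_y²)/n_z = 0.395/0.915, so δ = 23.4°.
Dip direction = atan2(-0.227, -0.324) = 215° (azimuth of n's horizontal projection).

true dip 23°, dip direction 215°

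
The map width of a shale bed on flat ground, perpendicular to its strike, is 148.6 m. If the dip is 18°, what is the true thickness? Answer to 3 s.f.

45.9 m

True thickness t = w · sin(dip) = 148.6 × sin 18°
t = 148.6 × 0.3090 = 45.920 m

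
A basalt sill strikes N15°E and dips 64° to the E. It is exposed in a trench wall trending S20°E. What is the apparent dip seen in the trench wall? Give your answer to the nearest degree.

50°

The strike is N15°E and the section trends S20°E; the acute angle between them is β = 35°.
tan(apparent dip) = tan 64° · sin 35° = 1.1760
apparent dip = arctan 1.1760 = 49.62°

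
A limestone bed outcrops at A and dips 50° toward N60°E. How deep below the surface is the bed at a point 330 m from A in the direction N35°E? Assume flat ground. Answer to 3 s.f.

356 m

The hole lies 25° from the dip direction, so the down-dip offset is 330 × cos 25° = 299.08 m.
Depth = down-dip offset × tan(dip) = 299.08 × tan 50° = 299.08 × 1.1918
Depth = 356.43 m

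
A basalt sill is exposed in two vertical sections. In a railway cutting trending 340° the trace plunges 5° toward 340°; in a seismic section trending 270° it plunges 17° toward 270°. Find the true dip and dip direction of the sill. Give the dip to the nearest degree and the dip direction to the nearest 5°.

true dip 17°, dip direction 265°

Represent each trace as a vector plunging at its apparent dip toward its trend (east-north-up frame): v₁ = (-0.341, 0.936, -0.087), v₂ = (-0.956, -0.000, -0.292).
n = v₁ × v₂ = (-0.274, -0.016, 0.895) (taken with n_z > 0).
True dip = arccos(n_z / |n|) = arccos(0.9562) = 17.0°.
The horizontal component of n points toward azimuth atan2(n_x, n_y) = 267°, the dip direction.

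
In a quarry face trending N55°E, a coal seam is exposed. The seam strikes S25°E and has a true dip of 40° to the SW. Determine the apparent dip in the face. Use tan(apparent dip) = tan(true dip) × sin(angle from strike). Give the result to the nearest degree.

Angle between strike (S25°E) and section (N55°E): β = 80°.
tan(apparent dip) = tan 40° · sin 80° = 0.8264
apparent dip = arctan 0.8264 = 39.57°

40°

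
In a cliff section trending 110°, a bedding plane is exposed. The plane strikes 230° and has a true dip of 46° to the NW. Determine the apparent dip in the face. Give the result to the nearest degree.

42°

Angle between strike (230°) and section (110°): β = 60°.
tan α = tan 46° × sin 60° = 1.0355 × 0.8660 = 0.8968
apparent dip = arctan 0.8968 = 41.89°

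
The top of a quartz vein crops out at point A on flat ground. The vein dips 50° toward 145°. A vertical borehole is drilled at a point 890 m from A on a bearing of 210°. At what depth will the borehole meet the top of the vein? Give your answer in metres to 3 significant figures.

The hole lies 65° from the dip direction, so the down-dip offset is 890 × cos 65° = 376.13 m.
Depth = down-dip offset × tan(dip) = 376.13 × tan 50° = 376.13 × 1.1918
Depth = 448.25 m

448 m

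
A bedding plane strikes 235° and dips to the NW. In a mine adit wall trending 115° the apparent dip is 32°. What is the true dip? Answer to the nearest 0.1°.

β = acute angle between strike 235° and section 115° = 60°.
tan(true dip) = tan 32° / sin 60° = 0.7215
true dip = arctan 0.7215 = 35.81°

35.8°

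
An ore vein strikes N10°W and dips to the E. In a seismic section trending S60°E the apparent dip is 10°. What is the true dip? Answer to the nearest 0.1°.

13.0°

The section is 50° from the strike.
tan(true dip) = tan 10° / sin 50° = 0.2302
δ = arctan(0.2302) = 12.96°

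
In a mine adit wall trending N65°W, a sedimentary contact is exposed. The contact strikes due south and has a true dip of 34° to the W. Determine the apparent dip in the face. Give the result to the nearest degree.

31°

The section lies 65° from the strike.
tan(apparent dip) = tan 34° · sin 65° = 0.6113
apparent dip = arctan 0.6113 = 31.44°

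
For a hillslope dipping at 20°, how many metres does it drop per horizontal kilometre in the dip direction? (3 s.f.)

364 m

drop per km = 1000 × tan 20° = 1000 × 0.3640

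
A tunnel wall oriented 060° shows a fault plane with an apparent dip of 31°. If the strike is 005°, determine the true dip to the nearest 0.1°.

36.3°

The section is 55° from the strike.
tan(true dip) = tan 31° / sin 55° = 0.7335
true dip = arctan 0.7335 = 36.26°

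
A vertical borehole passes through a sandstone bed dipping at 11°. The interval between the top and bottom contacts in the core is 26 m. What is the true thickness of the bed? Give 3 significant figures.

True thickness t = h · cos(dip) = 26 × cos 11°
t = 26 × 0.9816 = 25.522 m

25.5 m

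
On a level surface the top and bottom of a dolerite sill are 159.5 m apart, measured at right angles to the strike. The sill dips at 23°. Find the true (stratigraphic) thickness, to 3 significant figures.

62.3 m

True thickness t = w · sin(dip) = 159.5 × sin 23°
t = 159.5 × 0.3907 = 62.322 m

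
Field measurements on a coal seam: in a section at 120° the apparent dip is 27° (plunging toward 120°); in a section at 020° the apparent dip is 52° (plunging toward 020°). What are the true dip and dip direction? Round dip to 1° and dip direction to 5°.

true dip 56°, dip direction 050°

Each apparent-dip line lies in the plane. As unit vectors (x east, y north, z up), v₁ plunges 27°→120° and v₂ plunges 52°→020°.
Cross product v₁ × v₂ gives the pole to the plane: n ∝ (0.614, 0.512, 0.540).
True dip = arccos(n_z / |n|) = arccos(0.5599) = 56.0°.
The horizontal component of n points toward azimuth atan2(n_x, n_y) = 50°, the dip direction.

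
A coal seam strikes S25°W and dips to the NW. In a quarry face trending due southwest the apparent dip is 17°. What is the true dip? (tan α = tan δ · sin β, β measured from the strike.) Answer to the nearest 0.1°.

41.8°

The section is 20° from the strike.
tan δ = tan α / sin β = tan 17° / sin 20° = 0.3057 / 0.3420 = 0.8939
δ = arctan(0.8939) = 41.79°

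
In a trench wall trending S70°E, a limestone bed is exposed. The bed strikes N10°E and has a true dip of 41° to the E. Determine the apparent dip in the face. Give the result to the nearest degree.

41°

Angle between strike (N10°E) and section (S70°E): β = 80°.
tan(apparent dip) = tan 41° · sin 80° = 0.8561
α = arctan(0.8561) = 40.57°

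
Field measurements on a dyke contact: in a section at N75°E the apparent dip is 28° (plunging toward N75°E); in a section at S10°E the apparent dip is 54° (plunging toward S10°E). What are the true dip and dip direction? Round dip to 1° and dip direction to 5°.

true dip 57°, dip direction 145°

Represent each trace as a vector plunging at its apparent dip toward its trend (east-north-up frame): v₁ = (0.853, 0.229, -0.469), v₂ = (0.102, -0.579, -0.809).
Cross product v₁ × v₂ gives the pole to the plane: n ∝ (0.457, -0.642, 0.517).
Dip δ = arctan(|n_h|/n_z) = arctan(0.788/0.517) = 56.7°.
Dip direction = atan2(0.457, -0.642) = 145° (azimuth of n's horizontal projection).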